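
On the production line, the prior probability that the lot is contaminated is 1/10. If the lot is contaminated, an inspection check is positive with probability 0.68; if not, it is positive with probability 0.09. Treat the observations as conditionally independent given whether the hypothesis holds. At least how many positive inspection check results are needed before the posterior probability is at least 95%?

Prior odds: 0.1 ÷ 0.9 = 1/9.
Likelihood ratio of a positive = 0.68/0.09 = 68/9.
Target odds: 0.95 ÷ 0.05 = 19.
Need (1/9) × (68/9)ⁿ ≥ 19, i.e. (68/9)ⁿ ≥ 171.
(68/9)² = 4624/81 falls short of 171 but (68/9)³ = 314432/729 reaches it, so n = 3.

3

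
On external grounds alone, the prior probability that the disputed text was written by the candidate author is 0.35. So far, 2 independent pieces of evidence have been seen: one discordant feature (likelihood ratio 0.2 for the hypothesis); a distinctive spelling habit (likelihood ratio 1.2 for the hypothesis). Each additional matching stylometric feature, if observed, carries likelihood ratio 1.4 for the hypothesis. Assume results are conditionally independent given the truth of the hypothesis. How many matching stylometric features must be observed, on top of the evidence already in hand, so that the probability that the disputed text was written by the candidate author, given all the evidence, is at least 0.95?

Prior odds = 0.35/0.65 = 7/13.
Combined Bayes factor of the evidence already in hand = 0.2 × 1.2 = 0.24.
Odds after that evidence = (7/13) × 0.24 = 42/325.
Target odds = 0.95/0.05 = 19.
Need 1.4ⁿ ≥ 19 ÷ (42/325) = 6175/42.
1.4¹⁴ ≈111.12 falls short of 6175/42 but 1.4¹⁵ ≈155.568 reaches it, so n = 15.

15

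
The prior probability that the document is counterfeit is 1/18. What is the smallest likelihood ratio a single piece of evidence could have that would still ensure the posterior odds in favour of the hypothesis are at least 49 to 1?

833

Prior odds = (1/18)/(17/18) = 1/17.
Target odds = 49.
Required Bayes factor = 49 ÷ (1/17) = 833.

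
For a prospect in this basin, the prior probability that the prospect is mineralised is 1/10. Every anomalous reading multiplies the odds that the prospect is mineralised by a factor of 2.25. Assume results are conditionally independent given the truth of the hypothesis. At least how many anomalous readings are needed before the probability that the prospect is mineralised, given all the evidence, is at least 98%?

8

Prior odds: 0.1 ÷ 0.9 = 1/9.
Likelihood ratio per anomalous reading = 2.25.
Target odds: 0.98 ÷ 0.02 = 49.
Require 2.25ⁿ ≥ 49 ÷ (1/9) = 441.
2.25⁷ = 4782969/16384 falls short of 441 but 2.25⁸ = 43046721/65536 reaches it, so n = 8.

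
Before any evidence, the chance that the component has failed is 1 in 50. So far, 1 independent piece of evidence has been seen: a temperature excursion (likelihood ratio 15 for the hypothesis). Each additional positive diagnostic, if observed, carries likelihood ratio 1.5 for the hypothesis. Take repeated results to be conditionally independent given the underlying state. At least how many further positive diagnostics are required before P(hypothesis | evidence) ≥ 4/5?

Prior odds = 0.02/0.98 = 1/49.
Bayes factor of the evidence already in hand = 15.
Odds after that evidence = (1/49) × 15 = 15/49.
Target odds = 0.8/0.2 = 4.
Need 1.5ⁿ ≥ 4 ÷ (15/49) = 196/15.
1.5⁶ = 11.390625 falls short of 196/15 but 1.5⁷ = 17.0859375 reaches it, so n = 7.

7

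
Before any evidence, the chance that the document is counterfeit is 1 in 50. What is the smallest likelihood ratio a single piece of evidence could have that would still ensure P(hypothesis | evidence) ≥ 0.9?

Prior odds = 0.02/0.98 = 1/49.
Target odds = 0.9/0.1 = 9.
Required Bayes factor = 9 ÷ (1/49) = 441.

441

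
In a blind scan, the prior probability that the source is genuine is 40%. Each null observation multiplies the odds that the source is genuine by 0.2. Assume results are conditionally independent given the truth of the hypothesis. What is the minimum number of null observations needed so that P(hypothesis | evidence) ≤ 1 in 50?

Prior odds: 0.4 ÷ 0.6 = 2/3.
Likelihood ratio per null observation = 0.2.
Target odds: 0.02 ÷ 0.98 = 1/49.
Require 0.2ⁿ ≤ 1/49 ÷ (2/3) = 3/98.
0.2² = 0.04 is still above 3/98 but 0.2³ = 0.008 is at or below it, so n = 3.

3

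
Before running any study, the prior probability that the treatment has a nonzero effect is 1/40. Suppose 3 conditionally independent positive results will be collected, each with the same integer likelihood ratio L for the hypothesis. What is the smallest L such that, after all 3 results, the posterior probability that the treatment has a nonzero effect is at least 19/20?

Prior odds = 0.025/0.975 = 1/39.
Target odds = 0.95/0.05 = 19.
Need L³ ≥ 19 ÷ (1/39) = 741.
9³ = 729 < 741 ≤ 1000 = 10³, so L = 10.

10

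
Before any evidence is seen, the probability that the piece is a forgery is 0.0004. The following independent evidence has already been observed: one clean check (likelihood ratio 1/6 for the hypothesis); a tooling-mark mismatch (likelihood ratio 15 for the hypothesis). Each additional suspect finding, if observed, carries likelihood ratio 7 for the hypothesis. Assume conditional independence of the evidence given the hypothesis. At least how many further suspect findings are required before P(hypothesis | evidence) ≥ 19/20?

Prior odds = 0.0004/0.9996 = 1/2499.
Combined Bayes factor of the evidence already in hand = (1/6) × 15 = 2.5.
Odds after that evidence = (1/2499) × 2.5 = 5/4998.
Target odds = 0.95/0.05 = 19.
Need 7ⁿ ≥ 19 ÷ (5/4998) = 18992.4.
7⁵ = 16807 falls short of 18992.4 but 7⁶ = 117649 reaches it, so n = 6.

6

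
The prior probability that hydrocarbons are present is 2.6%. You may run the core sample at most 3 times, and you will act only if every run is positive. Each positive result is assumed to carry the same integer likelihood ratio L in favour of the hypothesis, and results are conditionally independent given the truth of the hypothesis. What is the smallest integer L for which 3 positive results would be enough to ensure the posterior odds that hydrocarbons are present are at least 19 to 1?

Prior odds = 0.026/0.974 = 13/487.
Target odds = 19.
Need L³ ≥ 19 ÷ (13/487) = 9253/13.
8³ = 512 < 9253/13 ≤ 729 = 9³, so L = 9.

9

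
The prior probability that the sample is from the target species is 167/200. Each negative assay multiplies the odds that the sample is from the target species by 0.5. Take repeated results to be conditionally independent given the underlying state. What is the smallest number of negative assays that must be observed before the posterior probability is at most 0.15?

Prior odds: 0.835 ÷ 0.165 = 167/33.
Likelihood ratio per negative assay = 0.5.
Target odds: 0.15 ÷ 0.85 = 3/17.
Require 0.5ⁿ ≤ 3/17 ÷ (167/33) = 99/2839.
0.5⁴ = 0.0625 is still above 99/2839 but 0.5⁵ = 0.03125 is at or below it, so n = 5.

5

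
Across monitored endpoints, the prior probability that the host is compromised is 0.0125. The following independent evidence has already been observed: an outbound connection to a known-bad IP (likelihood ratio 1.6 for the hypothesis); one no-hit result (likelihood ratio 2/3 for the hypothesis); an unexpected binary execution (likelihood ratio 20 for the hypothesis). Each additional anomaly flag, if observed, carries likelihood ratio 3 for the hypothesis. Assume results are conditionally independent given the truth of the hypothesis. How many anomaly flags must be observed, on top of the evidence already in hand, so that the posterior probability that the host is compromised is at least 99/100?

Prior odds = 0.0125/0.9875 = 1/79.
Combined Bayes factor of the evidence already in hand = 1.6 × (2/3) × 20 = 64/3.
Odds after that evidence = (1/79) × 64/3 = 64/237.
Target odds = 0.99/0.01 = 99.
Need 3ⁿ ≥ 99 ÷ (64/237) = 366.609375.
3⁵ = 243 falls short of 366.609375 but 3⁶ = 729 reaches it, so n = 6.

6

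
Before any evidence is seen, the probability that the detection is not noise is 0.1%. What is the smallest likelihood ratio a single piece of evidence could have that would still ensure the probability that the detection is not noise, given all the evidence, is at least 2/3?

1998

Prior odds = 0.001/0.999 = 1/999.
Target odds = (2/3)/(1/3) = 2.
Required Bayes factor = 2 ÷ (1/999) = 1998.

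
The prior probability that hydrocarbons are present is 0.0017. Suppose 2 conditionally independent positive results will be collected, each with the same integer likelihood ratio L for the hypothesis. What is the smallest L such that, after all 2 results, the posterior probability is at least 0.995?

Prior odds = 0.0017/0.9983 = 17/9983.
Target odds = 0.995/0.005 = 199.
Need L² ≥ 199 ÷ (17/9983) = 1986617/17.
341² = 116281 < 1986617/17 ≤ 116964 = 342², so L = 342.

342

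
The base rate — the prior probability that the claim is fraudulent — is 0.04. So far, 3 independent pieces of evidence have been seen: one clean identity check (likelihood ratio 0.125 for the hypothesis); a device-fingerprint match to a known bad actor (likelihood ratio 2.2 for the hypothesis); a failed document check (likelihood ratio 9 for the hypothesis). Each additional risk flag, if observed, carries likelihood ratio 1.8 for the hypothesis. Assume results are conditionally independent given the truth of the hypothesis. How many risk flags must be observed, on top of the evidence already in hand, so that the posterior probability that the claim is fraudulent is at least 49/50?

Prior odds = 0.04/0.96 = 1/24.
Combined Bayes factor of the evidence already in hand = 0.125 × 2.2 × 9 = 2.475.
Odds after that evidence = (1/24) × 2.475 = 0.103125.
Target odds = 0.98/0.02 = 49.
Need 1.8ⁿ ≥ 49 ÷ 0.103125 = 15680/33.
1.8¹⁰ ≈357.047 falls short of 15680/33 but 1.8¹¹ ≈642.684 reaches it, so n = 11.

11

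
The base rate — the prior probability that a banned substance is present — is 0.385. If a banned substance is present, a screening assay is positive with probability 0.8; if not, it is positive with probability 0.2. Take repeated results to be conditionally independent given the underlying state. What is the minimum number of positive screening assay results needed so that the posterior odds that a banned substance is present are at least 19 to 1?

Prior odds = 0.385/0.615 = 77/123.
Likelihood ratio of a positive = 0.8/0.2 = 4.
Target odds = 19.
Need (77/123) × 4ⁿ ≥ 19, i.e. 4ⁿ ≥ 2337/77.
4² = 16 falls short of 2337/77 but 4³ = 64 reaches it, so n = 3.

3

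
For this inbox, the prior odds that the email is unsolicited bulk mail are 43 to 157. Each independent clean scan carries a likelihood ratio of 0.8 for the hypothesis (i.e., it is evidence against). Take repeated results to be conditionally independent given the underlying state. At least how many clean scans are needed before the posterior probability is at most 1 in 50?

12

Prior odds = 43/157.
Likelihood ratio per clean scan = 0.8.
Target posterior odds = 0.02/0.98 = 1/49.
Need (43/157) × 0.8ⁿ ≤ 1/49, i.e. 0.8ⁿ ≤ 157/2107.
0.8¹¹ = 4194304/48828125 is still above 157/2107 but 0.8¹² = 16777216/244140625 is at or below it, so n = 12.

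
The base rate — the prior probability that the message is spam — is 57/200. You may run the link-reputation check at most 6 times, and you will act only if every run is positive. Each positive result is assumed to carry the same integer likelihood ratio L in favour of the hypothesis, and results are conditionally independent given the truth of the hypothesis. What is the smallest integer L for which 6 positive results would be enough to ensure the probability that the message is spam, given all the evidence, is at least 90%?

2

Prior odds = 0.285/0.715 = 57/143.
Target odds = 0.9/0.1 = 9.
Need L⁶ ≥ 9 ÷ (57/143) = 429/19.
1⁶ = 1 < 429/19 ≤ 64 = 2⁶, so L = 2.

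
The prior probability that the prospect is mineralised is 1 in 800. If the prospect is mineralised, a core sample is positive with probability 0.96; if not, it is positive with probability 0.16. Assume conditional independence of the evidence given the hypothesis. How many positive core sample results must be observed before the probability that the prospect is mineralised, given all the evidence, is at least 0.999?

Prior odds: 0.00125 ÷ 0.99875 = 1/799.
Likelihood ratio of a positive = 0.96/0.16 = 6.
Target odds: 0.999 ÷ 0.001 = 999.
Require 6ⁿ ≥ 999 ÷ (1/799) = 798201.
6⁷ = 279936 falls short of 798201 but 6⁸ = 1679616 reaches it, so n = 8.

8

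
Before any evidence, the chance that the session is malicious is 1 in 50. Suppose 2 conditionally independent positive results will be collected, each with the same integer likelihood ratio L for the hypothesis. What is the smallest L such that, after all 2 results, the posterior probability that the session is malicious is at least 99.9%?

222

Prior odds = 0.02/0.98 = 1/49.
Target odds = 0.999/0.001 = 999.
Need L² ≥ 999 ÷ (1/49) = 48951.
221² = 48841 < 48951 ≤ 49284 = 222², so L = 222.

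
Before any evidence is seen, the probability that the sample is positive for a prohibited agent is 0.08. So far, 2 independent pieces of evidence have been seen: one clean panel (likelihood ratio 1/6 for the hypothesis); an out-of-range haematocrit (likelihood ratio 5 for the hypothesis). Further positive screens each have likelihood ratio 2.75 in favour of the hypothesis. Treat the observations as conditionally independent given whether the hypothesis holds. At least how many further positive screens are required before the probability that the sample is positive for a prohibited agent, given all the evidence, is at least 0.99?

Prior odds = 0.08/0.92 = 2/23.
Combined Bayes factor of the evidence already in hand = (1/6) × 5 = 5/6.
Odds after that evidence = (2/23) × 5/6 = 5/69.
Target odds = 0.99/0.01 = 99.
Need 2.75ⁿ ≥ 99 ÷ (5/69) = 1366.2.
2.75⁷ = 19487171/16384 falls short of 1366.2 but 2.75⁸ = 214358881/65536 reaches it, so n = 8.

8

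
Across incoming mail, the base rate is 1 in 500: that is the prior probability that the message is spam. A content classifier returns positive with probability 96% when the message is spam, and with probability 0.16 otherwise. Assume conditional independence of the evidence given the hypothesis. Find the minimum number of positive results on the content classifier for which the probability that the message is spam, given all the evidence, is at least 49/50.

6

Prior odds: 0.002 ÷ 0.998 = 1/499.
Likelihood ratio of a positive result = 0.96/0.16 = 6.
Target posterior odds = 0.98/0.02 = 49.
Require 6ⁿ ≥ 49 ÷ (1/499) = 24451.
6⁵ = 7776 falls short of 24451 but 6⁶ = 46656 reaches it, so n = 6.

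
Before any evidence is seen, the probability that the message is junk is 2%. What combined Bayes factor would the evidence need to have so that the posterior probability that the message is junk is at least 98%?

Prior odds = 0.02/0.98 = 1/49.
Target odds = 0.98/0.02 = 49.
Required Bayes factor = 49 ÷ (1/49) = 2401.

2401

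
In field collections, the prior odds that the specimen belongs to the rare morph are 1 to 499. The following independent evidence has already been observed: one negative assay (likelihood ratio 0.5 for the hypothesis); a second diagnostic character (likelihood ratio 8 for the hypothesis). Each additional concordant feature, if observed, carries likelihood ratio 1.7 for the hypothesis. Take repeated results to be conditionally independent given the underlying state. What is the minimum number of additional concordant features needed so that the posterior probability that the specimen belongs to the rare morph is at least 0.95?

Prior odds = 1/499.
Combined Bayes factor of the evidence already in hand = 0.5 × 8 = 4.
Odds after that evidence = (1/499) × 4 = 4/499.
Target odds = 0.95/0.05 = 19.
Need 1.7ⁿ ≥ 19 ÷ (4/499) = 2370.25.
1.7¹⁴ ≈1683.78 falls short of 2370.25 but 1.7¹⁵ ≈2862.42 reaches it, so n = 15.

15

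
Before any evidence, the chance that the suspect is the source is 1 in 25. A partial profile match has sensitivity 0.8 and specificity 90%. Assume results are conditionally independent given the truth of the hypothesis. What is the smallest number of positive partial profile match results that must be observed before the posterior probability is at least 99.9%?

5

Prior odds = 0.04/0.96 = 1/24.
False-positive rate = 1 − 0.9 = 0.1; likelihood ratio of a positive = 0.8/0.1 = 8.
Target posterior odds = 0.999/0.001 = 999.
Need (1/24) × 8ⁿ ≥ 999, i.e. 8ⁿ ≥ 23976.
8⁴ = 4096 falls short of 23976 but 8⁵ = 32768 reaches it, so n = 5.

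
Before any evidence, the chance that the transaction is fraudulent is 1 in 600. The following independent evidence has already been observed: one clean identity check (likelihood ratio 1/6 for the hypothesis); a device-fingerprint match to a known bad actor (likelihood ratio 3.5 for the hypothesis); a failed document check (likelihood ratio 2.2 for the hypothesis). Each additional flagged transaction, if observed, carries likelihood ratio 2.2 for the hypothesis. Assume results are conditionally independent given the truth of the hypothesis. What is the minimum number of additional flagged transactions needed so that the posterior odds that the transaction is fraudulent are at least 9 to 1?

11

Prior odds = (1/600)/(599/600) = 1/599.
Combined Bayes factor of the evidence already in hand = (1/6) × 3.5 × 2.2 = 77/60.
Odds after that evidence = (1/599) × 77/60 = 77/35940.
Target odds = 9.
Need 2.2ⁿ ≥ 9 ÷ (77/35940) = 323460/77.
2.2¹⁰ ≈2655.99 falls short of 323460/77 but 2.2¹¹ ≈5843.18 reaches it, so n = 11.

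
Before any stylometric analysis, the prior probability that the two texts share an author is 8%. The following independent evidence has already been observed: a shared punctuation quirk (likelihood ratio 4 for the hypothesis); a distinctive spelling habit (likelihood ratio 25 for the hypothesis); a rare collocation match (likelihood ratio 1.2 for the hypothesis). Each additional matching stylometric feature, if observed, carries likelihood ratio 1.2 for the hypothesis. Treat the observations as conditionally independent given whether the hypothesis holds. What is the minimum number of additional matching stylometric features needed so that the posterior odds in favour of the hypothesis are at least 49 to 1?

Prior odds = 0.08/0.92 = 2/23.
Combined Bayes factor of the evidence already in hand = 4 × 25 × 1.2 = 120.
Odds after that evidence = (2/23) × 120 = 240/23.
Target odds = 49.
Need 1.2ⁿ ≥ 49 ÷ (240/23) = 1127/240.
1.2⁸ = 1679616/390625 falls short of 1127/240 but 1.2⁹ = 10077696/1953125 reaches it, so n = 9.

9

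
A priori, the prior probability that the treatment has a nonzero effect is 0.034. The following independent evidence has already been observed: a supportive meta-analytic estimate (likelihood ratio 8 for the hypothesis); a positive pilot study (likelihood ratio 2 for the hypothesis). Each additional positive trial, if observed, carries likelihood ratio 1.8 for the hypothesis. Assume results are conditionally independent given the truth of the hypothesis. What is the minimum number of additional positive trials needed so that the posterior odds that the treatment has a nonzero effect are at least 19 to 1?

Prior odds = 0.034/0.966 = 17/483.
Combined Bayes factor of the evidence already in hand = 8 × 2 = 16.
Odds after that evidence = (17/483) × 16 = 272/483.
Target odds = 19.
Need 1.8ⁿ ≥ 19 ÷ (272/483) = 9177/272.
1.8⁵ = 18.89568 falls short of 9177/272 but 1.8⁶ = 531441/15625 reaches it, so n = 6.

6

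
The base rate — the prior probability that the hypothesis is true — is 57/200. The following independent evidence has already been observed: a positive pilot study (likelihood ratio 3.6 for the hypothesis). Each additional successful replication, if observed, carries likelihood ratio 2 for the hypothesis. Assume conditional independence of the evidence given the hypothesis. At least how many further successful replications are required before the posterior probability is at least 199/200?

Prior odds = 0.285/0.715 = 57/143.
Bayes factor of the evidence already in hand = 3.6.
Odds after that evidence = (57/143) × 3.6 = 1026/715.
Target odds = 0.995/0.005 = 199.
Need 2ⁿ ≥ 199 ÷ (1026/715) = 142285/1026.
2⁷ = 128 falls short of 142285/1026 but 2⁸ = 256 reaches it, so n = 8.

8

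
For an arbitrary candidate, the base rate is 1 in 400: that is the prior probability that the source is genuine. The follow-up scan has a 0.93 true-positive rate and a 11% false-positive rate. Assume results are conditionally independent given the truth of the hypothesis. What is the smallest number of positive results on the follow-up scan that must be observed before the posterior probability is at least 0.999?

Prior odds = 0.0025/0.9975 = 1/399.
Likelihood ratio of a positive result = 0.93/0.11 = 93/11.
Target posterior odds = 0.999/0.001 = 999.
Require (93/11)ⁿ ≥ 999 ÷ (1/399) = 398601.
(93/11)⁶ ≈365209 falls short of 398601 but (93/11)⁷ ≈3.08768e+06 reaches it, so n = 7.

7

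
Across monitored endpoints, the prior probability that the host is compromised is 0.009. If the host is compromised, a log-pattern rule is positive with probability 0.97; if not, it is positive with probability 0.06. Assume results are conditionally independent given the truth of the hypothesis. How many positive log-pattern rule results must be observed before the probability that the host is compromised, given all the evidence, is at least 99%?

4

Prior odds: 0.009 ÷ 0.991 = 9/991.
Likelihood ratio of a positive = 0.97/0.06 = 97/6.
Target odds: 0.99 ÷ 0.01 = 99.
Require (97/6)ⁿ ≥ 99 ÷ (9/991) = 10901.
(97/6)³ = 912673/216 falls short of 10901 but (97/6)⁴ = 88529281/1296 reaches it, so n = 4.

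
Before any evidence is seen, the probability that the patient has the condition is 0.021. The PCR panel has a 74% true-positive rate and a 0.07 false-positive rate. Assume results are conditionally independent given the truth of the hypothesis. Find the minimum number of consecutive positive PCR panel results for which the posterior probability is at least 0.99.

4

Prior odds: 0.021 ÷ 0.979 = 21/979.
Likelihood ratio of a positive result = 0.74/0.07 = 74/7.
Target odds: 0.99 ÷ 0.01 = 99.
Require (74/7)ⁿ ≥ 99 ÷ (21/979) = 32307/7.
(74/7)³ = 405224/343 falls short of 32307/7 but (74/7)⁴ = 29986576/2401 reaches it, so n = 4.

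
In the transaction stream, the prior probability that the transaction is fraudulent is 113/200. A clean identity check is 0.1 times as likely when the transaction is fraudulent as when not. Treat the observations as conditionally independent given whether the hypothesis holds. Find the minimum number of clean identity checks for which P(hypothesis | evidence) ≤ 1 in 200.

3

Prior odds: 0.565 ÷ 0.435 = 113/87.
Likelihood ratio per clean identity check = 0.1.
Target odds: 0.005 ÷ 0.995 = 1/199.
Need (113/87) × 0.1ⁿ ≤ 1/199, i.e. 0.1ⁿ ≤ 87/22487.
0.1² = 0.01 is still above 87/22487 but 0.1³ = 0.001 is at or below it, so n = 3.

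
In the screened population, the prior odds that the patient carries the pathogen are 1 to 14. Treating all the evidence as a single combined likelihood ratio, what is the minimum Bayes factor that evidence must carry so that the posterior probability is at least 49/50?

686

Prior odds = 1/14.
Target odds = 0.98/0.02 = 49.
Required Bayes factor = 49 ÷ (1/14) = 686.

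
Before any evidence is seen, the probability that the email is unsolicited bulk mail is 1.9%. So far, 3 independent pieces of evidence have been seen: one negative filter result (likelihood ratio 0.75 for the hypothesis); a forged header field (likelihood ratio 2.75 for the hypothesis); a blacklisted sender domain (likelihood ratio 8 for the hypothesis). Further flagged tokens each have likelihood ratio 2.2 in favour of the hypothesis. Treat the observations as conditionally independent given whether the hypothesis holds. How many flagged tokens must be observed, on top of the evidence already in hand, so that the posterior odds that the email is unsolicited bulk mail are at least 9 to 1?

Prior odds = 0.019/0.981 = 19/981.
Combined Bayes factor of the evidence already in hand = 0.75 × 2.75 × 8 = 16.5.
Odds after that evidence = (19/981) × 16.5 = 209/654.
Target odds = 9.
Need 2.2ⁿ ≥ 9 ÷ (209/654) = 5886/209.
2.2⁴ = 23.4256 falls short of 5886/209 but 2.2⁵ = 51.53632 reaches it, so n = 5.

5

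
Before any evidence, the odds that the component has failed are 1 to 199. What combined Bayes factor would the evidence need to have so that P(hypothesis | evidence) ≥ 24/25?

Prior odds = 1/199.
Target odds = 0.96/0.04 = 24.
Required Bayes factor = 24 ÷ (1/199) = 4776.

4776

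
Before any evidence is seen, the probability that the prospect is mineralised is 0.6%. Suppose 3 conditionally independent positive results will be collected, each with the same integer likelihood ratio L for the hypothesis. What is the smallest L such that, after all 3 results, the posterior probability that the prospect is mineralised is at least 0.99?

Prior odds = 0.006/0.994 = 3/497.
Target odds = 0.99/0.01 = 99.
Need L³ ≥ 99 ÷ (3/497) = 16401.
25³ = 15625 < 16401 ≤ 17576 = 26³, so L = 26.

26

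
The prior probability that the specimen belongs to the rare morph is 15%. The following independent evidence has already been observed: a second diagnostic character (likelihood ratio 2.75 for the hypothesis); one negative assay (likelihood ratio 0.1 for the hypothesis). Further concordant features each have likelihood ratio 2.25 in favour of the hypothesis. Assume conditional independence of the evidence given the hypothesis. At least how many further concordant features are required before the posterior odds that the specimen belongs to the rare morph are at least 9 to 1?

Prior odds = 0.15/0.85 = 3/17.
Combined Bayes factor of the evidence already in hand = 2.75 × 0.1 = 0.275.
Odds after that evidence = (3/17) × 0.275 = 33/680.
Target odds = 9.
Need 2.25ⁿ ≥ 9 ÷ (33/680) = 2040/11.
2.25⁶ = 531441/4096 falls short of 2040/11 but 2.25⁷ = 4782969/16384 reaches it, so n = 7.

7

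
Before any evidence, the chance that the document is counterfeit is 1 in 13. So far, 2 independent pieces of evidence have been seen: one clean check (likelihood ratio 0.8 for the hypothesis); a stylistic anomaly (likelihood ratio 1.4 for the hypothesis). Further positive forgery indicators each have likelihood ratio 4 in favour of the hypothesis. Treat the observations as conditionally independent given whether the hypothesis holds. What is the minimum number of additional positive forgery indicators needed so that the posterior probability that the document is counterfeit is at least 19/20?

4

Prior odds = (1/13)/(12/13) = 1/12.
Combined Bayes factor of the evidence already in hand = 0.8 × 1.4 = 1.12.
Odds after that evidence = (1/12) × 1.12 = 7/75.
Target odds = 0.95/0.05 = 19.
Need 4ⁿ ≥ 19 ÷ (7/75) = 1425/7.
4³ = 64 falls short of 1425/7 but 4⁴ = 256 reaches it, so n = 4.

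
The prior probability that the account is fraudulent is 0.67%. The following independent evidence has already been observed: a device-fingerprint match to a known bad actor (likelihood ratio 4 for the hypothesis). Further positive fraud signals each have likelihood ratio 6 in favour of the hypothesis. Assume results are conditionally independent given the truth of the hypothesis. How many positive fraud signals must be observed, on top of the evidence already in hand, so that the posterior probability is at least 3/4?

Prior odds = 0.0067/0.9933 = 67/9933.
Bayes factor of the evidence already in hand = 4.
Odds after that evidence = (67/9933) × 4 = 268/9933.
Target odds = 0.75/0.25 = 3.
Need 6ⁿ ≥ 3 ÷ (268/9933) = 29799/268.
6² = 36 falls short of 29799/268 but 6³ = 216 reaches it, so n = 3.

3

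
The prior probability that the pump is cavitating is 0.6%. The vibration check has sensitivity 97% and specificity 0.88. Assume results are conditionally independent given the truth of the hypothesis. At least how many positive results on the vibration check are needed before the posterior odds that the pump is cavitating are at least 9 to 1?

Prior odds: 0.006 ÷ 0.994 = 3/497.
False-positive rate = 1 − 0.88 = 0.12; likelihood ratio of a positive = 0.97/0.12 = 97/12.
Target odds = 9.
Require (97/12)ⁿ ≥ 9 ÷ (3/497) = 1491.
(97/12)³ = 912673/1728 falls short of 1491 but (97/12)⁴ = 88529281/20736 reaches it, so n = 4.

4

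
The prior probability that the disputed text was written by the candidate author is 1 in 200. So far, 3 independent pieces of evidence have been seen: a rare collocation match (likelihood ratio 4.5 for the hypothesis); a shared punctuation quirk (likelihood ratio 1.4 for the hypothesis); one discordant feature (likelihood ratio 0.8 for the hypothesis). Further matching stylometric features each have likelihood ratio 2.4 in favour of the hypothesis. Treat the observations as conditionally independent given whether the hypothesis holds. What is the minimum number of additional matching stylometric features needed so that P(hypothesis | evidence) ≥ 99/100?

Prior odds = 0.005/0.995 = 1/199.
Combined Bayes factor of the evidence already in hand = 4.5 × 1.4 × 0.8 = 5.04.
Odds after that evidence = (1/199) × 5.04 = 126/4975.
Target odds = 0.99/0.01 = 99.
Need 2.4ⁿ ≥ 99 ÷ (126/4975) = 54725/14.
2.4⁹ ≈2641.81 falls short of 54725/14 but 2.4¹⁰ ≈6340.34 reaches it, so n = 10.

10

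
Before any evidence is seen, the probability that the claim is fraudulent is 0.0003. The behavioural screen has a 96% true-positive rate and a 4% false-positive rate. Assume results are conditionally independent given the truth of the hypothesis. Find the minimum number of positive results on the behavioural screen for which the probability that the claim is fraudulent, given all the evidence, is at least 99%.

Prior odds: 0.0003 ÷ 0.9997 = 3/9997.
Likelihood ratio of a positive result = 0.96/0.04 = 24.
Target posterior odds = 0.99/0.01 = 99.
Require 24ⁿ ≥ 99 ÷ (3/9997) = 329901.
24³ = 13824 falls short of 329901 but 24⁴ = 331776 reaches it, so n = 4.

4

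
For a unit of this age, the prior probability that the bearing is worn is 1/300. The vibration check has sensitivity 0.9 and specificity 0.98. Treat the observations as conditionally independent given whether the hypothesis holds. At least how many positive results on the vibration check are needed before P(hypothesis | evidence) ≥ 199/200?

Prior odds = (1/300)/(299/300) = 1/299.
False-positive rate = 1 − 0.98 = 0.02; likelihood ratio of a positive = 0.9/0.02 = 45.
Target posterior odds = 0.995/0.005 = 199.
Need (1/299) × 45ⁿ ≥ 199, i.e. 45ⁿ ≥ 59501.
45² = 2025 falls short of 59501 but 45³ = 91125 reaches it, so n = 3.

3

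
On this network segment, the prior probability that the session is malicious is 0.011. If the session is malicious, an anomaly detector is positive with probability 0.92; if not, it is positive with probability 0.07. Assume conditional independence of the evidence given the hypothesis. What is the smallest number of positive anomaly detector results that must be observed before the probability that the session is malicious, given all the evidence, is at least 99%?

4

Prior odds = 0.011/0.989 = 11/989.
Likelihood ratio of a positive = 0.92/0.07 = 92/7.
Target posterior odds = 0.99/0.01 = 99.
Require (92/7)ⁿ ≥ 99 ÷ (11/989) = 8901.
(92/7)³ = 778688/343 falls short of 8901 but (92/7)⁴ = 71639296/2401 reaches it, so n = 4.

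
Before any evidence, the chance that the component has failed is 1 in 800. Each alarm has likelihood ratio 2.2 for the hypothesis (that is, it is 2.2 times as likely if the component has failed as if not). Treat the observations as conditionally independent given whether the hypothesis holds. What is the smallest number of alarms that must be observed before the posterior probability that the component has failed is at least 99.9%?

Prior odds: 0.00125 ÷ 0.99875 = 1/799.
Likelihood ratio per alarm = 2.2.
Target posterior odds = 0.999/0.001 = 999.
Require 2.2ⁿ ≥ 999 ÷ (1/799) = 798201.
2.2¹⁷ ≈662500 falls short of 798201 but 2.2¹⁸ ≈1.4575e+06 reaches it, so n = 18.

18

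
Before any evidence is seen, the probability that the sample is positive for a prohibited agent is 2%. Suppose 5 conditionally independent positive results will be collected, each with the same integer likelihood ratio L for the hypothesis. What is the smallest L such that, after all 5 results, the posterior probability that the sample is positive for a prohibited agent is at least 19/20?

Prior odds = 0.02/0.98 = 1/49.
Target odds = 0.95/0.05 = 19.
Need L⁵ ≥ 19 ÷ (1/49) = 931.
3⁵ = 243 < 931 ≤ 1024 = 4⁵, so L = 4.

4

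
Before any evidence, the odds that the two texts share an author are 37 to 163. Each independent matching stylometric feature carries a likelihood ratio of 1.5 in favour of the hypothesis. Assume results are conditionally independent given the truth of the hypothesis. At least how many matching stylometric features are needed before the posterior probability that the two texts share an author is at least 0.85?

8

Prior odds = 37/163.
Likelihood ratio per matching stylometric feature = 1.5.
Target odds: 0.85 ÷ 0.15 = 17/3.
Need (37/163) × 1.5ⁿ ≥ 17/3, i.e. 1.5ⁿ ≥ 2771/111.
1.5⁷ = 17.0859375 falls short of 2771/111 but 1.5⁸ = 25.62890625 reaches it, so n = 8.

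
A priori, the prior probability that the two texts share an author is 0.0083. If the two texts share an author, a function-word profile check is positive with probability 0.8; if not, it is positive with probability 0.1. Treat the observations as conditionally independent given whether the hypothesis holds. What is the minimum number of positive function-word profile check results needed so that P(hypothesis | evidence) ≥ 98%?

Prior odds = 0.0083/0.9917 = 83/9917.
Likelihood ratio of a positive = 0.8/0.1 = 8.
Target posterior odds = 0.98/0.02 = 49.
Require 8ⁿ ≥ 49 ÷ (83/9917) = 485933/83.
8⁴ = 4096 falls short of 485933/83 but 8⁵ = 32768 reaches it, so n = 5.

5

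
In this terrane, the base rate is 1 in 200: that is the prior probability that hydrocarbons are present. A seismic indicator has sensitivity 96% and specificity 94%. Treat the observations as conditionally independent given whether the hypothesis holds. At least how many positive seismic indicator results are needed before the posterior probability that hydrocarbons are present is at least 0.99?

4

Prior odds: 0.005 ÷ 0.995 = 1/199.
False-positive rate = 1 − 0.94 = 0.06; likelihood ratio of a positive = 0.96/0.06 = 16.
Target posterior odds = 0.99/0.01 = 99.
Require 16ⁿ ≥ 99 ÷ (1/199) = 19701.
16³ = 4096 falls short of 19701 but 16⁴ = 65536 reaches it, so n = 4.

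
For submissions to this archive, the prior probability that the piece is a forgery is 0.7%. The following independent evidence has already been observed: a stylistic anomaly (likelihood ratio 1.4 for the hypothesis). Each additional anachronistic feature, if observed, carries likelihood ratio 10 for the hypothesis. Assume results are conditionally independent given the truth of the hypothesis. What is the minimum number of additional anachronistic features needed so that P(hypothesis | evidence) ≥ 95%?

4

Prior odds = 0.007/0.993 = 7/993.
Bayes factor of the evidence already in hand = 1.4.
Odds after that evidence = (7/993) × 1.4 = 49/4965.
Target odds = 0.95/0.05 = 19.
Need 10ⁿ ≥ 19 ÷ (49/4965) = 94335/49.
10³ = 1000 falls short of 94335/49 but 10⁴ = 10000 reaches it, so n = 4.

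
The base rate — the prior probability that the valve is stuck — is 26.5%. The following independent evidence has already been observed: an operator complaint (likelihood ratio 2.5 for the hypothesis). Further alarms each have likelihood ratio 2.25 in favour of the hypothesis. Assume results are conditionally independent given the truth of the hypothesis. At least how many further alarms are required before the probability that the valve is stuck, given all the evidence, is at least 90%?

Prior odds = 0.265/0.735 = 53/147.
Bayes factor of the evidence already in hand = 2.5.
Odds after that evidence = (53/147) × 2.5 = 265/294.
Target odds = 0.9/0.1 = 9.
Need 2.25ⁿ ≥ 9 ÷ (265/294) = 2646/265.
2.25² = 5.0625 falls short of 2646/265 but 2.25³ = 11.390625 reaches it, so n = 3.

3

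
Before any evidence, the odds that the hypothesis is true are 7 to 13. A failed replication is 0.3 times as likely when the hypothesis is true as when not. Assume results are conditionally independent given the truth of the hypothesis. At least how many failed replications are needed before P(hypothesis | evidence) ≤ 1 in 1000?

6

Prior odds = 7/13.
Likelihood ratio per failed replication = 0.3.
Target posterior odds = 0.001/0.999 = 1/999.
Need (7/13) × 0.3ⁿ ≤ 1/999, i.e. 0.3ⁿ ≤ 13/6993.
0.3⁵ = 243/100000 is still above 13/6993 but 0.3⁶ = 729/1000000 is at or below it, so n = 6.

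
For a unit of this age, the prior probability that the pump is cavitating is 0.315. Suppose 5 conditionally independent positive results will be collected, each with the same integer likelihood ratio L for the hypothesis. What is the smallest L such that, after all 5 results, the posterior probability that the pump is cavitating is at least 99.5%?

4

Prior odds = 0.315/0.685 = 63/137.
Target odds = 0.995/0.005 = 199.
Need L⁵ ≥ 199 ÷ (63/137) = 27263/63.
3⁵ = 243 < 27263/63 ≤ 1024 = 4⁵, so L = 4.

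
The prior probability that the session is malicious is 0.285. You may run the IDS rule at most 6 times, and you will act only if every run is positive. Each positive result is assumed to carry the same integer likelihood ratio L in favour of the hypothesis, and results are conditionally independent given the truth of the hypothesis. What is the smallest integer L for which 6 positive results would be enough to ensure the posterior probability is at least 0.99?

Prior odds = 0.285/0.715 = 57/143.
Target odds = 0.99/0.01 = 99.
Need L⁶ ≥ 99 ÷ (57/143) = 4719/19.
2⁶ = 64 < 4719/19 ≤ 729 = 3⁶, so L = 3.

3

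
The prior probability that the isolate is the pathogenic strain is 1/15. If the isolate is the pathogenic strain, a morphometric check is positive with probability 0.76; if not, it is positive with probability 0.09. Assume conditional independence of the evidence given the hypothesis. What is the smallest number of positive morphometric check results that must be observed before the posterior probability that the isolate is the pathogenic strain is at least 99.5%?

4

Prior odds: (1/15) ÷ (14/15) = 1/14.
Likelihood ratio of a positive = 0.76/0.09 = 76/9.
Target odds: 0.995 ÷ 0.005 = 199.
Need (1/14) × (76/9)ⁿ ≥ 199, i.e. (76/9)ⁿ ≥ 2786.
(76/9)³ = 438976/729 falls short of 2786 but (76/9)⁴ = 33362176/6561 reaches it, so n = 4.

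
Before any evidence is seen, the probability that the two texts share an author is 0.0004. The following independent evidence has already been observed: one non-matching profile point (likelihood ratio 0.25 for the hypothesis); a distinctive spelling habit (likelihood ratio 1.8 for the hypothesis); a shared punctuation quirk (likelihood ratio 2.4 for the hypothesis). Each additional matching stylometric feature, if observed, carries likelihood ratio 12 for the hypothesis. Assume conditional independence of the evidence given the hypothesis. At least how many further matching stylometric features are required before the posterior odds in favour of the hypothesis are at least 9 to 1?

5

Prior odds = 0.0004/0.9996 = 1/2499.
Combined Bayes factor of the evidence already in hand = 0.25 × 1.8 × 2.4 = 1.08.
Odds after that evidence = (1/2499) × 1.08 = 9/20825.
Target odds = 9.
Need 12ⁿ ≥ 9 ÷ (9/20825) = 20825.
12⁴ = 20736 falls short of 20825 but 12⁵ = 248832 reaches it, so n = 5.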